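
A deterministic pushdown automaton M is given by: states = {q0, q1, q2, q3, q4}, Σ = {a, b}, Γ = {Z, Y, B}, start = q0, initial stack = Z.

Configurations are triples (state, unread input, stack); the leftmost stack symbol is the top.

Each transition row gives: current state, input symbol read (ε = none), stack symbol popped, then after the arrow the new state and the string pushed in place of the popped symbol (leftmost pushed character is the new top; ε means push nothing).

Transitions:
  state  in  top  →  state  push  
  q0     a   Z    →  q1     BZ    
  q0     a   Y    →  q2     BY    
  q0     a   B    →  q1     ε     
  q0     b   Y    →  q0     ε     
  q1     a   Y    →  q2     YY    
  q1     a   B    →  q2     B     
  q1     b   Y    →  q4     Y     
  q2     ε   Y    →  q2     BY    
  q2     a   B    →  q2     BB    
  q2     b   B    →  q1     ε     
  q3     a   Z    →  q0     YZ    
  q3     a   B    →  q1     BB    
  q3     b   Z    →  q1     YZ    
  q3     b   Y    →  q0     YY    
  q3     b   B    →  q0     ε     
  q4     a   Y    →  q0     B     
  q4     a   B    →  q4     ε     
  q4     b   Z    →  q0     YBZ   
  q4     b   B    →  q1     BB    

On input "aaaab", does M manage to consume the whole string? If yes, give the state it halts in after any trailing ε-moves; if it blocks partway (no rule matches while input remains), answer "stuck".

(q0, aaaab, Z)
  read a, top Z: go to q1, push BZ → (q1, aaab, BZ)
  read a, top B: go to q2, push B → (q2, aab, BZ)
  read a, top B: go to q2, push BB → (q2, ab, BBZ)
  read a, top B: go to q2, push BB → (q2, b, BBBZ)
  read b, top B: go to q1, push ε → (q1, ε, BBZ)
All input consumed; M is in state q1.

q1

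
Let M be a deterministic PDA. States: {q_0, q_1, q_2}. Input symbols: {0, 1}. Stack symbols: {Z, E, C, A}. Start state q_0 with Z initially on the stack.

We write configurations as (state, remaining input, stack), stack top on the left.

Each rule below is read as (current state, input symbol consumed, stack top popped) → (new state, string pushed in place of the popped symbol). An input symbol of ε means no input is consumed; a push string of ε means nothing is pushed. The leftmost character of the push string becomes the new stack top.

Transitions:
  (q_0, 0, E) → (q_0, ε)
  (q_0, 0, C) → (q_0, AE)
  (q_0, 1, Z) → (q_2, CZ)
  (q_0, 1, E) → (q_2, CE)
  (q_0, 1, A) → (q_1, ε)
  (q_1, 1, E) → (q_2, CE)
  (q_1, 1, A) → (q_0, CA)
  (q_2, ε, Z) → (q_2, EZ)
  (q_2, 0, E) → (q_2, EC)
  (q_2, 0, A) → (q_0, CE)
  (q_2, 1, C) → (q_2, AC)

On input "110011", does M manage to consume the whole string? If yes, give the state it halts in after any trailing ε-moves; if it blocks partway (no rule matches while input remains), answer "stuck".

q_2

(q_0, 110011, Z) ⊢ (q_2, 10011, CZ) ⊢ (q_2, 0011, ACZ) ⊢ (q_0, 011, CECZ) ⊢ (q_0, 11, AEECZ) ⊢ (q_1, 1, EECZ) ⊢ (q_2, ε, CEECZ)
All input consumed; M is in state q_2.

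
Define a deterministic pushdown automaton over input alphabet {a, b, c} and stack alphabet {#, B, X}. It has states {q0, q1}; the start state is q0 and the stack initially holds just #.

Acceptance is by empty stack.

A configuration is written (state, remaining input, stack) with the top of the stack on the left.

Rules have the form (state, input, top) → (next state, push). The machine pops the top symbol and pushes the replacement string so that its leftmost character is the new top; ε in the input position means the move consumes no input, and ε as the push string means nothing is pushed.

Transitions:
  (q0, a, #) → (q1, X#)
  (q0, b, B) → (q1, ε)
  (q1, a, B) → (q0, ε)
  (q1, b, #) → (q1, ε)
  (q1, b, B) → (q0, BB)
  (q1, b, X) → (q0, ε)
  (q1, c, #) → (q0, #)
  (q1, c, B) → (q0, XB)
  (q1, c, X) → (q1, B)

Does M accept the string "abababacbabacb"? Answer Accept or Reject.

Reject

(q0, abababacbabacb, #)
  read a, top #: go to q1, push X# → (q1, bababacbabacb, X#)
  read b, top X: go to q0, push ε → (q0, ababacbabacb, #)
  read a, top #: go to q1, push X# → (q1, babacbabacb, X#)
  read b, top X: go to q0, push ε → (q0, abacbabacb, #)
  read a, top #: go to q1, push X# → (q1, bacbabacb, X#)
  read b, top X: go to q0, push ε → (q0, acbabacb, #)
  read a, top #: go to q1, push X# → (q1, cbabacb, X#)
  read c, top X: go to q1, push B → (q1, babacb, B#)
  read b, top B: go to q0, push BB → (q0, abacb, BB#)
No transition applies at (q0, abacb, BB#); input not fully consumed.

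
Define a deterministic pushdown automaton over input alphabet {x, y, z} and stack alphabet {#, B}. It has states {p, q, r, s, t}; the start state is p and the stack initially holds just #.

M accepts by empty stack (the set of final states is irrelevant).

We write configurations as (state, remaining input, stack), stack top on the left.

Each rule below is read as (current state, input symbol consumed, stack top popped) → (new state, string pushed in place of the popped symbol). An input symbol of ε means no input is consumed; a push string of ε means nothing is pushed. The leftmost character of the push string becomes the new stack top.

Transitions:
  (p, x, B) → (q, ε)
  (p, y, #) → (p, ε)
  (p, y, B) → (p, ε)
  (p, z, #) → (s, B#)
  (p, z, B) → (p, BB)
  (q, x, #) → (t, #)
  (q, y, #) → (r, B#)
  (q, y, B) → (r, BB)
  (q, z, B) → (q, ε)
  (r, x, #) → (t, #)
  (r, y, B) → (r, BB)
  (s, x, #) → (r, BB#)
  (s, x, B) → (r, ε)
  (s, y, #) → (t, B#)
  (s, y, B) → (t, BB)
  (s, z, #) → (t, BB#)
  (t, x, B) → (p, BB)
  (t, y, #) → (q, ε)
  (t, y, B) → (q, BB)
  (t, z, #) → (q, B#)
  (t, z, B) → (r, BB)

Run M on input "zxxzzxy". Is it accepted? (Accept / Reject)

(p, zxxzzxy, #)
  read z, top #: go to s, push B# → (s, xxzzxy, B#)
  read x, top B: go to r, push ε → (r, xzzxy, #)
  read x, top #: go to t, push # → (t, zzxy, #)
  read z, top #: go to q, push B# → (q, zxy, B#)
  read z, top B: go to q, push ε → (q, xy, #)
  read x, top #: go to t, push # → (t, y, #)
  read y, top #: go to q, push ε → (q, ε, ε)
All input consumed and the stack is empty.

Accept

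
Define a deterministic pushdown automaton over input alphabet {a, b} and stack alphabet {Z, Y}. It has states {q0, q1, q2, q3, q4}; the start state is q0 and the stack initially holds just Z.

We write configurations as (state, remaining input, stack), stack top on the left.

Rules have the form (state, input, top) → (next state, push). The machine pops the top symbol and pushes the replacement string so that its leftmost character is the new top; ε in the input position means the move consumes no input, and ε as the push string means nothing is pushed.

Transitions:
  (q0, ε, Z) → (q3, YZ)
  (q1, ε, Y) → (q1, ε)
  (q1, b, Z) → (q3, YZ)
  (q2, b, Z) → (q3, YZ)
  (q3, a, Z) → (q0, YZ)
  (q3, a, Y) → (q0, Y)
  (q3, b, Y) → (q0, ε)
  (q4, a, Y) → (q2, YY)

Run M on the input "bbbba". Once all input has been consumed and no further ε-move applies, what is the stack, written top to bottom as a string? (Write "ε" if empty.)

YZ

(q0, bbbba, Z) ⊢ (q3, bbbba, YZ) ⊢ (q0, bbba, Z) ⊢ (q3, bbba, YZ) ⊢ (q0, bba, Z) ⊢ (q3, bba, YZ) ⊢ (q0, ba, Z) ⊢ (q3, ba, YZ) ⊢ (q0, a, Z) ⊢ (q3, a, YZ) ⊢ (q0, ε, YZ)
All input consumed in state q0 with stack YZ.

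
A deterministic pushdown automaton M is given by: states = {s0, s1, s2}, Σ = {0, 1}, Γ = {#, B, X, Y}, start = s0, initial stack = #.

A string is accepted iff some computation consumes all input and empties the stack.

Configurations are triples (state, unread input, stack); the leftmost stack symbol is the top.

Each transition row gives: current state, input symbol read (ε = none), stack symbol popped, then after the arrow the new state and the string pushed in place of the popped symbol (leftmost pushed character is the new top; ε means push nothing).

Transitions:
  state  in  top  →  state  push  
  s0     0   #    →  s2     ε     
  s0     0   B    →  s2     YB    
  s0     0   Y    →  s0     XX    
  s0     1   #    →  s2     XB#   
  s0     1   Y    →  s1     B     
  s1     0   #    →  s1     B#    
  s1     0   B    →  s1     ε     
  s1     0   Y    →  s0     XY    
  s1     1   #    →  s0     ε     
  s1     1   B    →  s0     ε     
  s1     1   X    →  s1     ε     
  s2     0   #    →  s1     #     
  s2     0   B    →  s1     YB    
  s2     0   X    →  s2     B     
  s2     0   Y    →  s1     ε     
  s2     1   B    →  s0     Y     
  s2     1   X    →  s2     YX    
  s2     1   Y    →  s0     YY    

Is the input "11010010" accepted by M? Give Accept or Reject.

(s0, 11010010, #) ⊢ (s2, 1010010, XB#) ⊢ (s2, 010010, YXB#) ⊢ (s1, 10010, XB#) ⊢ (s1, 0010, B#) ⊢ (s1, 010, #) ⊢ (s1, 10, B#) ⊢ (s0, 0, #) ⊢ (s2, ε, ε)
All input consumed and the stack is empty.

Accept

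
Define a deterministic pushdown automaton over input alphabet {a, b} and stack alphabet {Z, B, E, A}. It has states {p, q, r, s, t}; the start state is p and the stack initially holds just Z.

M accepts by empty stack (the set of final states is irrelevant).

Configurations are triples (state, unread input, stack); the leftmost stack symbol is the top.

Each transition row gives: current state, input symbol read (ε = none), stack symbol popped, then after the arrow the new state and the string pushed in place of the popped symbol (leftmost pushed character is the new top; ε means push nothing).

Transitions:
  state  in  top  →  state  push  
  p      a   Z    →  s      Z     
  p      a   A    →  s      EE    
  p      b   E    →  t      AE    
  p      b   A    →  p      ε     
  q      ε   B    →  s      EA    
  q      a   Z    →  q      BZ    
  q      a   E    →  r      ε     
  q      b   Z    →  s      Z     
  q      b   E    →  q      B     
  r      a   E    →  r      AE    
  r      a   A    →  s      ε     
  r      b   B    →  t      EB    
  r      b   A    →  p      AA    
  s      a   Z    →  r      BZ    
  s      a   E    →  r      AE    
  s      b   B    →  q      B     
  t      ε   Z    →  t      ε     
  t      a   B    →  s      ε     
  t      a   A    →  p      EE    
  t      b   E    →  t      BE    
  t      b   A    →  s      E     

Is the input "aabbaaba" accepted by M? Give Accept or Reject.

Reject

(p, aabbaaba, Z) ⊢ (s, abbaaba, Z) ⊢ (r, bbaaba, BZ) ⊢ (t, baaba, EBZ) ⊢ (t, aaba, BEBZ) ⊢ (s, aba, EBZ) ⊢ (r, ba, AEBZ) ⊢ (p, a, AAEBZ) ⊢ (s, ε, EEAEBZ)
All input consumed; stack is EEAEBZ, not empty, and no further ε-move applies.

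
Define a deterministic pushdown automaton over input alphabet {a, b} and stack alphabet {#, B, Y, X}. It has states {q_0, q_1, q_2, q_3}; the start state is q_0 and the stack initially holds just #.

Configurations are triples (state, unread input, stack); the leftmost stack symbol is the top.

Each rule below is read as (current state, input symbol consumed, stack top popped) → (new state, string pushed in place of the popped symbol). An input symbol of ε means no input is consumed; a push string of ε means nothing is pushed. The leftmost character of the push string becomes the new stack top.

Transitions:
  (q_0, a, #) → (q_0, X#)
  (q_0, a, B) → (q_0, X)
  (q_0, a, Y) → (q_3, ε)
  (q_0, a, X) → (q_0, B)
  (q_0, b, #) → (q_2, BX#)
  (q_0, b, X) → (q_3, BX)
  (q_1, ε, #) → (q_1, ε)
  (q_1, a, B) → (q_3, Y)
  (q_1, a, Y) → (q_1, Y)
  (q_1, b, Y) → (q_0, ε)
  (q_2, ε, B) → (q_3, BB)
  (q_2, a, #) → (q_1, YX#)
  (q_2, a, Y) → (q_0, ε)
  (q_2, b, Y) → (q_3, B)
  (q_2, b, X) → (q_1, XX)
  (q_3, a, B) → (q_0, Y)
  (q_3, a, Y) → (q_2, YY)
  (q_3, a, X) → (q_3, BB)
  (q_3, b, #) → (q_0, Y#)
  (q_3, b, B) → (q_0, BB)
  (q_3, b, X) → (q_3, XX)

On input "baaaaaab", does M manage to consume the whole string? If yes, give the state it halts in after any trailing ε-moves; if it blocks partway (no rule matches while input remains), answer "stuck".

(q_0, baaaaaab, #)
  read b, top #: go to q_2, push BX# → (q_2, aaaaaab, BX#)
  ε-move, top B: go to q_3, push BB → (q_3, aaaaaab, BBX#)
  read a, top B: go to q_0, push Y → (q_0, aaaaab, YBX#)
  read a, top Y: go to q_3, push ε → (q_3, aaaab, BX#)
  read a, top B: go to q_0, push Y → (q_0, aaab, YX#)
  read a, top Y: go to q_3, push ε → (q_3, aab, X#)
  read a, top X: go to q_3, push BB → (q_3, ab, BB#)
  read a, top B: go to q_0, push Y → (q_0, b, YB#)
No transition for (q_0, b, top Y); M blocks with input b remaining.

stuck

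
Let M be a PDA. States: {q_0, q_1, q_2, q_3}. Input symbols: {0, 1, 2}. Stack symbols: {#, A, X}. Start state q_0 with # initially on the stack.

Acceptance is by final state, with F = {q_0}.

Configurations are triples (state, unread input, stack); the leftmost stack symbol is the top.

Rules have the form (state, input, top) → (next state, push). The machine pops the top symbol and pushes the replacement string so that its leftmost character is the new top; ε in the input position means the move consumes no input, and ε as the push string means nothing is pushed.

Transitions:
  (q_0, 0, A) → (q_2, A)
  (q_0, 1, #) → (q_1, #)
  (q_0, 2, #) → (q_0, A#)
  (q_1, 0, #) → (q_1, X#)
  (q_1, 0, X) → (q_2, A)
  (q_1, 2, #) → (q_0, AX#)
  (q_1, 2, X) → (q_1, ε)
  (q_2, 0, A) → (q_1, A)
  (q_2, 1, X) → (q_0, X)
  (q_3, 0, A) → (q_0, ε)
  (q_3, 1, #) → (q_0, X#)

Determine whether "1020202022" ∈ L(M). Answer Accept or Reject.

One accepting computation: (q_0, 1020202022, #) ⊢ (q_1, 020202022, #) ⊢ (q_1, 20202022, X#) ⊢ (q_1, 0202022, #) ⊢ (q_1, 202022, X#) ⊢ (q_1, 02022, #) ⊢ (q_1, 2022, X#) ⊢ (q_1, 022, #) ⊢ (q_1, 22, X#) ⊢ (q_1, 2, #) ⊢ (q_0, ε, AX#)
All input consumed and state q_0 ∈ F.

Accept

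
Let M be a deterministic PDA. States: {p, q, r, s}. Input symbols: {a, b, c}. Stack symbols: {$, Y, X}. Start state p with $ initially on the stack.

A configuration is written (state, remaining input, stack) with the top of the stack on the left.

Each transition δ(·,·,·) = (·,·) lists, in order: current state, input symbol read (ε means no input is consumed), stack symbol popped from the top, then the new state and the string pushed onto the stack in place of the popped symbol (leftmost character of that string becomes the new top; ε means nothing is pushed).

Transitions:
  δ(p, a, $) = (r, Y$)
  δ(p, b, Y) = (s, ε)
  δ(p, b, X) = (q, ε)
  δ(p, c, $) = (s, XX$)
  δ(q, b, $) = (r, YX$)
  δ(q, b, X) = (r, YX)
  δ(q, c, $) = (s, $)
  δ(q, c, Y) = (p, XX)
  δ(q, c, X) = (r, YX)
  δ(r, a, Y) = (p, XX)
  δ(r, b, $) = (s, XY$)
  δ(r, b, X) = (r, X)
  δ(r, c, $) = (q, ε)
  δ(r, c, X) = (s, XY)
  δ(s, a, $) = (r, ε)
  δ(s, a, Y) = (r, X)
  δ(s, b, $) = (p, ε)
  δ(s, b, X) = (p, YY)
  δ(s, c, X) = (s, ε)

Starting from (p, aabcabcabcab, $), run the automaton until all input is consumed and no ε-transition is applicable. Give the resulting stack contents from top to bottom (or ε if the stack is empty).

(p, aabcabcabcab, $)
  read a, top $: go to r, push Y$ → (r, abcabcabcab, Y$)
  read a, top Y: go to p, push XX → (p, bcabcabcab, XX$)
  read b, top X: go to q, push ε → (q, cabcabcab, X$)
  read c, top X: go to r, push YX → (r, abcabcab, YX$)
  read a, top Y: go to p, push XX → (p, bcabcab, XXX$)
  read b, top X: go to q, push ε → (q, cabcab, XX$)
  read c, top X: go to r, push YX → (r, abcab, YXX$)
  read a, top Y: go to p, push XX → (p, bcab, XXXX$)
  read b, top X: go to q, push ε → (q, cab, XXX$)
  read c, top X: go to r, push YX → (r, ab, YXXX$)
  read a, top Y: go to p, push XX → (p, b, XXXXX$)
  read b, top X: go to q, push ε → (q, ε, XXXX$)
All input consumed in state q with stack XXXX$.

XXXX$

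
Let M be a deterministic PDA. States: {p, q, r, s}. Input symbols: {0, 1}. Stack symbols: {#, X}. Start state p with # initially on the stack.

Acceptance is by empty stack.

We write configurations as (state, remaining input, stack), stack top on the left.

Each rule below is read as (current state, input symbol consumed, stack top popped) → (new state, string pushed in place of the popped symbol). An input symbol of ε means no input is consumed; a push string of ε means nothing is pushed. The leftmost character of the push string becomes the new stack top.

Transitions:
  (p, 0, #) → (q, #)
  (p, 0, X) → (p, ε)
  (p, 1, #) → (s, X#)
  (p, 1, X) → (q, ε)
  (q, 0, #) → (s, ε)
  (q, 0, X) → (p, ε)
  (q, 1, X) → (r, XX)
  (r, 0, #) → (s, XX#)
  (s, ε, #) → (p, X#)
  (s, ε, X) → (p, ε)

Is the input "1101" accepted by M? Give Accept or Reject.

Reject

(p, 1101, #)
  read 1, top #: go to s, push X# → (s, 101, X#)
  ε-move, top X: go to p, push ε → (p, 101, #)
  read 1, top #: go to s, push X# → (s, 01, X#)
  ε-move, top X: go to p, push ε → (p, 01, #)
  read 0, top #: go to q, push # → (q, 1, #)
No transition applies at (q, 1, #); input not fully consumed.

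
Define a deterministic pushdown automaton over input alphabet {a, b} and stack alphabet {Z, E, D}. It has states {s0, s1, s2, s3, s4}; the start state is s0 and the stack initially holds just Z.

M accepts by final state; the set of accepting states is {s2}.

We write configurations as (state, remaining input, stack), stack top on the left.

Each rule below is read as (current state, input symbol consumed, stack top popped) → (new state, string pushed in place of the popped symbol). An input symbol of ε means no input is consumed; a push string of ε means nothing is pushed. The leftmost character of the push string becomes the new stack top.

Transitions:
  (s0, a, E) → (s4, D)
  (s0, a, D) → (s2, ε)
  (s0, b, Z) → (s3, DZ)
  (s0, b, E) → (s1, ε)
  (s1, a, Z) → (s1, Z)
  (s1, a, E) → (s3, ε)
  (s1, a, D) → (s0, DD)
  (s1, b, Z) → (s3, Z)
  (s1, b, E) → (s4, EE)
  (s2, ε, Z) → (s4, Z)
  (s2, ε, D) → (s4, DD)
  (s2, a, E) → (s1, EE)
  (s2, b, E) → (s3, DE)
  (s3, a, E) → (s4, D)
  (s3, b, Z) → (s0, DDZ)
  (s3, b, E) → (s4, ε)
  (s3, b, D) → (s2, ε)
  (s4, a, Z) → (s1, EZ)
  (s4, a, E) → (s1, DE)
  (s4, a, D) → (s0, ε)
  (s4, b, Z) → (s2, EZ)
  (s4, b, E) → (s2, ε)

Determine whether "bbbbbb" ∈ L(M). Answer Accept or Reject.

Reject

(s0, bbbbbb, Z) ⊢ (s3, bbbbb, DZ) ⊢ (s2, bbbb, Z) ⊢ (s4, bbbb, Z) ⊢ (s2, bbb, EZ) ⊢ (s3, bb, DEZ) ⊢ (s2, b, EZ) ⊢ (s3, ε, DEZ)
All input consumed; state s3 ∉ F and no further ε-move applies.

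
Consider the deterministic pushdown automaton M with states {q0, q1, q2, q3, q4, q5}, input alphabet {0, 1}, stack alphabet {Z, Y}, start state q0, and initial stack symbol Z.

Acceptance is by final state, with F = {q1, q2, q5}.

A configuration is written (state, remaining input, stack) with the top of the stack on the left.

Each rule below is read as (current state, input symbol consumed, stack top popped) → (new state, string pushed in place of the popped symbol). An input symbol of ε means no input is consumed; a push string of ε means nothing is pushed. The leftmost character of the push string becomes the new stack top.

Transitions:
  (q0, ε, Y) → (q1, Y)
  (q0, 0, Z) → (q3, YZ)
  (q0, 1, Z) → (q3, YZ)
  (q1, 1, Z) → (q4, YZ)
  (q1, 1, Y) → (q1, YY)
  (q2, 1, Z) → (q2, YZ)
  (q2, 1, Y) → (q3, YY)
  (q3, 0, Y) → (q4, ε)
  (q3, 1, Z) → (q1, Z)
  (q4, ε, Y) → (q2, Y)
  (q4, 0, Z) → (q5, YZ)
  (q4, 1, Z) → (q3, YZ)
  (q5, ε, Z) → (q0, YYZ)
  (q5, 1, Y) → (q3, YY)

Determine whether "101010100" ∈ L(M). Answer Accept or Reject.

(q0, 101010100, Z)
  read 1, top Z: go to q3, push YZ → (q3, 01010100, YZ)
  read 0, top Y: go to q4, push ε → (q4, 1010100, Z)
  read 1, top Z: go to q3, push YZ → (q3, 010100, YZ)
  read 0, top Y: go to q4, push ε → (q4, 10100, Z)
  read 1, top Z: go to q3, push YZ → (q3, 0100, YZ)
  read 0, top Y: go to q4, push ε → (q4, 100, Z)
  read 1, top Z: go to q3, push YZ → (q3, 00, YZ)
  read 0, top Y: go to q4, push ε → (q4, 0, Z)
  read 0, top Z: go to q5, push YZ → (q5, ε, YZ)
All input consumed; state q5 ∈ F.

Accept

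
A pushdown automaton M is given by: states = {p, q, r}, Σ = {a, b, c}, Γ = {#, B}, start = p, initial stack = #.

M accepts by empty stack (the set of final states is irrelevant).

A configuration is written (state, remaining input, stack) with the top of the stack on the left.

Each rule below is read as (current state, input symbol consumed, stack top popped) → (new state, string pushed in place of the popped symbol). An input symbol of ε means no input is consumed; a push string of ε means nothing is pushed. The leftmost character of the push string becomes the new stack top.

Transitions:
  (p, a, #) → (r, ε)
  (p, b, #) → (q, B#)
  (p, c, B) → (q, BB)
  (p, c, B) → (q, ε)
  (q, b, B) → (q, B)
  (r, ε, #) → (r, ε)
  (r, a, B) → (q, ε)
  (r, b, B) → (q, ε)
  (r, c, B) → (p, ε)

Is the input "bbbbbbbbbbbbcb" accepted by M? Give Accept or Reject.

No computation consumes all input and empties the stack.

Reject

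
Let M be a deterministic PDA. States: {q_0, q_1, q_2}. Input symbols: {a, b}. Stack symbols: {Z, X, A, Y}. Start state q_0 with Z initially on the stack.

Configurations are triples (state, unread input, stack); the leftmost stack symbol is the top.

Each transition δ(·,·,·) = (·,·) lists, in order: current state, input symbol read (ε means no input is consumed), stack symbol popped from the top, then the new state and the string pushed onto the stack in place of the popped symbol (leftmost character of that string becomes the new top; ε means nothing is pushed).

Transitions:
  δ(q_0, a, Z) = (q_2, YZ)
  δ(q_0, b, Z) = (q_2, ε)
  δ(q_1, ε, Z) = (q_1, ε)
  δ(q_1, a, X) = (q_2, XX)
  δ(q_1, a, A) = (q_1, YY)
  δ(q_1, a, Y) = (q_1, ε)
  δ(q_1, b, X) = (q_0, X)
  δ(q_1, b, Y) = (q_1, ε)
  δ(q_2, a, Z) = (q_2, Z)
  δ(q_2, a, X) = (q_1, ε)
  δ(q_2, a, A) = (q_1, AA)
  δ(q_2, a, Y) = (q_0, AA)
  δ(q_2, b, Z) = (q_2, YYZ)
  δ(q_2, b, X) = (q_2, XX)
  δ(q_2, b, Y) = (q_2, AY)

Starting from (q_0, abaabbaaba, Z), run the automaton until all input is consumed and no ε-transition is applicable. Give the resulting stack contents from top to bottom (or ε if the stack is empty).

ε

(q_0, abaabbaaba, Z)
  read a, top Z: go to q_2, push YZ → (q_2, baabbaaba, YZ)
  read b, top Y: go to q_2, push AY → (q_2, aabbaaba, AYZ)
  read a, top A: go to q_1, push AA → (q_1, abbaaba, AAYZ)
  read a, top A: go to q_1, push YY → (q_1, bbaaba, YYAYZ)
  read b, top Y: go to q_1, push ε → (q_1, baaba, YAYZ)
  read b, top Y: go to q_1, push ε → (q_1, aaba, AYZ)
  read a, top A: go to q_1, push YY → (q_1, aba, YYYZ)
  read a, top Y: go to q_1, push ε → (q_1, ba, YYZ)
  read b, top Y: go to q_1, push ε → (q_1, a, YZ)
  read a, top Y: go to q_1, push ε → (q_1, ε, Z)
  ε-move, top Z: go to q_1, push ε → (q_1, ε, ε)
All input consumed in state q_1 with stack ε.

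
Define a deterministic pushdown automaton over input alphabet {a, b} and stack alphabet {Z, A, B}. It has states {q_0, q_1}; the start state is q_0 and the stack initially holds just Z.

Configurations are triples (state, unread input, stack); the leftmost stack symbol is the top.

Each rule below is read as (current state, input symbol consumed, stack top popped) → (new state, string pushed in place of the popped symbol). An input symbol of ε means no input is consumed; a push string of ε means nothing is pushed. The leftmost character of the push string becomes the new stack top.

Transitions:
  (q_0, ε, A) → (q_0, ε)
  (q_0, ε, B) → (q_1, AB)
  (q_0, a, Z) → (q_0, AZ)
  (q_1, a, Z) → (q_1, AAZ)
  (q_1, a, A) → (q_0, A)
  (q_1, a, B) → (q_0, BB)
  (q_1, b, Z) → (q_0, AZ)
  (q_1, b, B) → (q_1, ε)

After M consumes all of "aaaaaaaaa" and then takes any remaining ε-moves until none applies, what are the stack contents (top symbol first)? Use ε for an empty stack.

Z

(q_0, aaaaaaaaa, Z) ⊢ (q_0, aaaaaaaa, AZ) ⊢ (q_0, aaaaaaaa, Z) ⊢ (q_0, aaaaaaa, AZ) ⊢ (q_0, aaaaaaa, Z) ⊢ (q_0, aaaaaa, AZ) ⊢ (q_0, aaaaaa, Z) ⊢ (q_0, aaaaa, AZ) ⊢ (q_0, aaaaa, Z) ⊢ (q_0, aaaa, AZ) ⊢ (q_0, aaaa, Z) ⊢ (q_0, aaa, AZ) ⊢ (q_0, aaa, Z) ⊢ (q_0, aa, AZ) ⊢ (q_0, aa, Z) ⊢ (q_0, a, AZ) ⊢ (q_0, a, Z) ⊢ (q_0, ε, AZ) ⊢ (q_0, ε, Z)
All input consumed in state q_0 with stack Z.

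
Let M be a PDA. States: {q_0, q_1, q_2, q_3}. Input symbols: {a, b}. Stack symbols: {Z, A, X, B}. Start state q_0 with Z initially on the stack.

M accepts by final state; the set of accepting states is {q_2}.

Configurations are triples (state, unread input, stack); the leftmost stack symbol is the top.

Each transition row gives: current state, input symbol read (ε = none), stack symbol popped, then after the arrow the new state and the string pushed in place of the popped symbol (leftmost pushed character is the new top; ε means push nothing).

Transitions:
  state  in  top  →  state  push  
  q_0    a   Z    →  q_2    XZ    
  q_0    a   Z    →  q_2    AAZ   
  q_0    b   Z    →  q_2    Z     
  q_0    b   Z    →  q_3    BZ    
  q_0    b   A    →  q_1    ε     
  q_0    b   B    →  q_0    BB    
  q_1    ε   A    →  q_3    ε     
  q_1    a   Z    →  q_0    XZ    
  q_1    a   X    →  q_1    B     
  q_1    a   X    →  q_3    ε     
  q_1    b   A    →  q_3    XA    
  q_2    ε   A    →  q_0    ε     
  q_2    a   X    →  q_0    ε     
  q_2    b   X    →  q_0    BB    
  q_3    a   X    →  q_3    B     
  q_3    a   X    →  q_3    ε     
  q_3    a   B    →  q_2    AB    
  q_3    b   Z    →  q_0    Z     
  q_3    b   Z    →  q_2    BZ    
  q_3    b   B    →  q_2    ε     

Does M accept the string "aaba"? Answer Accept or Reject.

One accepting computation: (q_0, aaba, Z) ⊢ (q_2, aba, XZ) ⊢ (q_0, ba, Z) ⊢ (q_3, a, BZ) ⊢ (q_2, ε, ABZ)
All input consumed and state q_2 ∈ F.

Accept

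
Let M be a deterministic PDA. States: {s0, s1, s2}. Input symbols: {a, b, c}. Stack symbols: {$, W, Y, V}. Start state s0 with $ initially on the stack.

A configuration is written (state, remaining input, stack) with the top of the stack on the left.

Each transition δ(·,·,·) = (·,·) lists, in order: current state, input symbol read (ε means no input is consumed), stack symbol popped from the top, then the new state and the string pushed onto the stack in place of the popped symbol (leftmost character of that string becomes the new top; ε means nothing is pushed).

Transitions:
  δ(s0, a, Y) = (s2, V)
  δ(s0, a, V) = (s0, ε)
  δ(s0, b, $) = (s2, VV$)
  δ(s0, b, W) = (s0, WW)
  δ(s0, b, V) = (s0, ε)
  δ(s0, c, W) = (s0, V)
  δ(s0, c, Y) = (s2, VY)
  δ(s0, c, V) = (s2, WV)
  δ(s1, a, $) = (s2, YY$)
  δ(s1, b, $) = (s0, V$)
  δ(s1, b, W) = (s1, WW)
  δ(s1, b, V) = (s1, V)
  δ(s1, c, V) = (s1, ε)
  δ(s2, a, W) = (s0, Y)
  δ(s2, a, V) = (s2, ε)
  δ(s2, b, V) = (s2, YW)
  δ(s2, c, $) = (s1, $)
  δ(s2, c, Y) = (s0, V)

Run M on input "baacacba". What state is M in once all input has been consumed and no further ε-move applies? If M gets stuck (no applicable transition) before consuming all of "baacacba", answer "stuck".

s2

(s0, baacacba, $) ⊢ (s2, aacacba, VV$) ⊢ (s2, acacba, V$) ⊢ (s2, cacba, $) ⊢ (s1, acba, $) ⊢ (s2, cba, YY$) ⊢ (s0, ba, VY$) ⊢ (s0, a, Y$) ⊢ (s2, ε, V$)
All input consumed; M is in state s2.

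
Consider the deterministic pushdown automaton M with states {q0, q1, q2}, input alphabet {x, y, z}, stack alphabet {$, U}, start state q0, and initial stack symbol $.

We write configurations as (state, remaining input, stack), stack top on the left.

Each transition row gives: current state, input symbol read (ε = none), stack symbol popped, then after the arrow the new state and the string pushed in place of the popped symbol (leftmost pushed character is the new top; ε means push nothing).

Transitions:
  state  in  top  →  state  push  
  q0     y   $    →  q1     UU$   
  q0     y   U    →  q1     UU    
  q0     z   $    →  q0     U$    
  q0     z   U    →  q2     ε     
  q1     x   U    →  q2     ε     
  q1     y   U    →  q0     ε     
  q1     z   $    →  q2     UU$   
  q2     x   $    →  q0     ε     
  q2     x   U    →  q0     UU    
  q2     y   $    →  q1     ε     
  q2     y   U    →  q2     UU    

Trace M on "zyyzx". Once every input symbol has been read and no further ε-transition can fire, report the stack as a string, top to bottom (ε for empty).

ε

(q0, zyyzx, $) ⊢ (q0, yyzx, U$) ⊢ (q1, yzx, UU$) ⊢ (q0, zx, U$) ⊢ (q2, x, $) ⊢ (q0, ε, ε)
All input consumed in state q0 with stack ε.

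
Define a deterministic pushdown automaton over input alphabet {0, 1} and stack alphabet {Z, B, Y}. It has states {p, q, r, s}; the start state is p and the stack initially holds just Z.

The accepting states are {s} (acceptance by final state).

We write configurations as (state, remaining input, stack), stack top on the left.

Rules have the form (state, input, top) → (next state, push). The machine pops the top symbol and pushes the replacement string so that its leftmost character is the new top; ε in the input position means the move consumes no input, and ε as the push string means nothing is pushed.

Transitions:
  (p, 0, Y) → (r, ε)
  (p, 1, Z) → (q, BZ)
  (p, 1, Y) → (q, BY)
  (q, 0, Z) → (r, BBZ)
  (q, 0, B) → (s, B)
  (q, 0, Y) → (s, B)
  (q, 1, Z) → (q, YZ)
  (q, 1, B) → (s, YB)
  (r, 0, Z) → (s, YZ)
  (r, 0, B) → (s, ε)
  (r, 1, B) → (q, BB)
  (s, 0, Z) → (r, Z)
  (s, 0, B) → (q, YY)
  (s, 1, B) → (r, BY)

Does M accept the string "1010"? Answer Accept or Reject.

(p, 1010, Z)
  read 1, top Z: go to q, push BZ → (q, 010, BZ)
  read 0, top B: go to s, push B → (s, 10, BZ)
  read 1, top B: go to r, push BY → (r, 0, BYZ)
  read 0, top B: go to s, push ε → (s, ε, YZ)
All input consumed; state s ∈ F.

Accept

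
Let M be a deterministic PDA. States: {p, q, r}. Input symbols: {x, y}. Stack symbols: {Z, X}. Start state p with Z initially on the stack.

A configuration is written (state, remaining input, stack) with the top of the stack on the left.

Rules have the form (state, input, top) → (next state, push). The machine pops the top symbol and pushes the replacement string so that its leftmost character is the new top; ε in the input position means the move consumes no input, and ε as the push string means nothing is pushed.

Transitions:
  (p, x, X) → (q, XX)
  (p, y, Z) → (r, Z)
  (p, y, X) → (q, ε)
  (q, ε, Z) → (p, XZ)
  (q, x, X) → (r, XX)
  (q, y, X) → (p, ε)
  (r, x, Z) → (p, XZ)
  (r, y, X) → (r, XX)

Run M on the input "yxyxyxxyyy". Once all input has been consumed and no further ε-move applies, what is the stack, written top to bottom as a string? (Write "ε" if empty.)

XXXXXXZ

(p, yxyxyxxyyy, Z)
  read y, top Z: go to r, push Z → (r, xyxyxxyyy, Z)
  read x, top Z: go to p, push XZ → (p, yxyxxyyy, XZ)
  read y, top X: go to q, push ε → (q, xyxxyyy, Z)
  ε-move, top Z: go to p, push XZ → (p, xyxxyyy, XZ)
  read x, top X: go to q, push XX → (q, yxxyyy, XXZ)
  read y, top X: go to p, push ε → (p, xxyyy, XZ)
  read x, top X: go to q, push XX → (q, xyyy, XXZ)
  read x, top X: go to r, push XX → (r, yyy, XXXZ)
  read y, top X: go to r, push XX → (r, yy, XXXXZ)
  read y, top X: go to r, push XX → (r, y, XXXXXZ)
  read y, top X: go to r, push XX → (r, ε, XXXXXXZ)
All input consumed in state r with stack XXXXXXZ.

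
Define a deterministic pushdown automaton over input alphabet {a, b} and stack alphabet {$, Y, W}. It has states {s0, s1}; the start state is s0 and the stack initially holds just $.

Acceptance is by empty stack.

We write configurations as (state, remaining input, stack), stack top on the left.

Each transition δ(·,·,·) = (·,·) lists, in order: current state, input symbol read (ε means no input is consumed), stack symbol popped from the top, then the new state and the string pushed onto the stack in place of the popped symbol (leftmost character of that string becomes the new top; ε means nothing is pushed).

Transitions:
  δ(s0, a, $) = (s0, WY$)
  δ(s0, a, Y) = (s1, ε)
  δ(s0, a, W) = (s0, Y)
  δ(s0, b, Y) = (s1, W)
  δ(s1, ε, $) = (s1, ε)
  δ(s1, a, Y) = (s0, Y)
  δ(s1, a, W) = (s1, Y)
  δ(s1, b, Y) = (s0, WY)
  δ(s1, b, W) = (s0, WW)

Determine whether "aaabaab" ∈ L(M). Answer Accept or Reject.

(s0, aaabaab, $)
  read a, top $: go to s0, push WY$ → (s0, aabaab, WY$)
  read a, top W: go to s0, push Y → (s0, abaab, YY$)
  read a, top Y: go to s1, push ε → (s1, baab, Y$)
  read b, top Y: go to s0, push WY → (s0, aab, WY$)
  read a, top W: go to s0, push Y → (s0, ab, YY$)
  read a, top Y: go to s1, push ε → (s1, b, Y$)
  read b, top Y: go to s0, push WY → (s0, ε, WY$)
All input consumed; stack is WY$, not empty, and no further ε-move applies.

Reject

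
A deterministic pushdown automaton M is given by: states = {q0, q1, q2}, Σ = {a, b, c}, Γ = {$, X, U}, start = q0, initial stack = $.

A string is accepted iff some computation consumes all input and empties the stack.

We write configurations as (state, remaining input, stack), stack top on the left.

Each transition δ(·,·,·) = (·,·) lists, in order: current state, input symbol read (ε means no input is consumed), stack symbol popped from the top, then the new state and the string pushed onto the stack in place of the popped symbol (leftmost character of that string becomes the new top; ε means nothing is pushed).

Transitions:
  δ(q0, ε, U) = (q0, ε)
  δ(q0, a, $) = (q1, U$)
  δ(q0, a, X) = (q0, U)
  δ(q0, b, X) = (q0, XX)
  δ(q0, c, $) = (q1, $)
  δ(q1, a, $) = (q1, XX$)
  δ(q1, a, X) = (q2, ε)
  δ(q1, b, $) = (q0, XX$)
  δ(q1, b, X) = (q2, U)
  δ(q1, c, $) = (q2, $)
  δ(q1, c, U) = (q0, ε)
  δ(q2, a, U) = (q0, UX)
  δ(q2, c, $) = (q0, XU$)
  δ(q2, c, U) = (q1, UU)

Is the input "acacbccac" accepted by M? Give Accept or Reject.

(q0, acacbccac, $) ⊢ (q1, cacbccac, U$) ⊢ (q0, acbccac, $) ⊢ (q1, cbccac, U$) ⊢ (q0, bccac, $)
No transition applies at (q0, bccac, $); input not fully consumed.

Reject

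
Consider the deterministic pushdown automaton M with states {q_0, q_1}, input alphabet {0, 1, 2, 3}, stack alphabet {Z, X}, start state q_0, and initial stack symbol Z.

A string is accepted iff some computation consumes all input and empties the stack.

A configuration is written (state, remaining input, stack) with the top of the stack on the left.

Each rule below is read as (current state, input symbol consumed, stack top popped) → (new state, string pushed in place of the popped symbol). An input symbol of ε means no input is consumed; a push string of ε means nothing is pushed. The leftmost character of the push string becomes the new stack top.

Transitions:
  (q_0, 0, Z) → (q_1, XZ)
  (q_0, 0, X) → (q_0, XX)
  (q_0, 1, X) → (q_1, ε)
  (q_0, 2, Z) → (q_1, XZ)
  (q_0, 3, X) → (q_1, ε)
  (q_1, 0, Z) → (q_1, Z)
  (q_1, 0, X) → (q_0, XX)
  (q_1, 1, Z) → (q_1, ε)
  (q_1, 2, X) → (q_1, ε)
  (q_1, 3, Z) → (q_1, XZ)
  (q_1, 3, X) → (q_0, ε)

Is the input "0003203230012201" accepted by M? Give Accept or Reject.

(q_0, 0003203230012201, Z)
  read 0, top Z: go to q_1, push XZ → (q_1, 003203230012201, XZ)
  read 0, top X: go to q_0, push XX → (q_0, 03203230012201, XXZ)
  read 0, top X: go to q_0, push XX → (q_0, 3203230012201, XXXZ)
  read 3, top X: go to q_1, push ε → (q_1, 203230012201, XXZ)
  read 2, top X: go to q_1, push ε → (q_1, 03230012201, XZ)
  read 0, top X: go to q_0, push XX → (q_0, 3230012201, XXZ)
  read 3, top X: go to q_1, push ε → (q_1, 230012201, XZ)
  read 2, top X: go to q_1, push ε → (q_1, 30012201, Z)
  read 3, top Z: go to q_1, push XZ → (q_1, 0012201, XZ)
  read 0, top X: go to q_0, push XX → (q_0, 012201, XXZ)
  read 0, top X: go to q_0, push XX → (q_0, 12201, XXXZ)
  read 1, top X: go to q_1, push ε → (q_1, 2201, XXZ)
  read 2, top X: go to q_1, push ε → (q_1, 201, XZ)
  read 2, top X: go to q_1, push ε → (q_1, 01, Z)
  read 0, top Z: go to q_1, push Z → (q_1, 1, Z)
  read 1, top Z: go to q_1, push ε → (q_1, ε, ε)
All input consumed and the stack is empty.

Accept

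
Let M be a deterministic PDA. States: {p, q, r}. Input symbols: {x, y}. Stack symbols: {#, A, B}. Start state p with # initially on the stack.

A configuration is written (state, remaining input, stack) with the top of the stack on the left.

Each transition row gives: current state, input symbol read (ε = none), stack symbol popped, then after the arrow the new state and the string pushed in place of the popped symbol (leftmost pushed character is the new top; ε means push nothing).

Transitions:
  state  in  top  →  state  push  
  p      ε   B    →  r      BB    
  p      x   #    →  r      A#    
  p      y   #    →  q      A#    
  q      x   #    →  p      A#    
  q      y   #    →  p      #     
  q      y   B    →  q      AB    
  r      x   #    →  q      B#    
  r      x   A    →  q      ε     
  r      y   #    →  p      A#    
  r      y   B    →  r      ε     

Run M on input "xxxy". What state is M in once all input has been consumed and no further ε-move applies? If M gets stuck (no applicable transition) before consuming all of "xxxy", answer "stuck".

(p, xxxy, #)
  read x, top #: go to r, push A# → (r, xxy, A#)
  read x, top A: go to q, push ε → (q, xy, #)
  read x, top #: go to p, push A# → (p, y, A#)
No transition for (p, y, top A); M blocks with input y remaining.

stuck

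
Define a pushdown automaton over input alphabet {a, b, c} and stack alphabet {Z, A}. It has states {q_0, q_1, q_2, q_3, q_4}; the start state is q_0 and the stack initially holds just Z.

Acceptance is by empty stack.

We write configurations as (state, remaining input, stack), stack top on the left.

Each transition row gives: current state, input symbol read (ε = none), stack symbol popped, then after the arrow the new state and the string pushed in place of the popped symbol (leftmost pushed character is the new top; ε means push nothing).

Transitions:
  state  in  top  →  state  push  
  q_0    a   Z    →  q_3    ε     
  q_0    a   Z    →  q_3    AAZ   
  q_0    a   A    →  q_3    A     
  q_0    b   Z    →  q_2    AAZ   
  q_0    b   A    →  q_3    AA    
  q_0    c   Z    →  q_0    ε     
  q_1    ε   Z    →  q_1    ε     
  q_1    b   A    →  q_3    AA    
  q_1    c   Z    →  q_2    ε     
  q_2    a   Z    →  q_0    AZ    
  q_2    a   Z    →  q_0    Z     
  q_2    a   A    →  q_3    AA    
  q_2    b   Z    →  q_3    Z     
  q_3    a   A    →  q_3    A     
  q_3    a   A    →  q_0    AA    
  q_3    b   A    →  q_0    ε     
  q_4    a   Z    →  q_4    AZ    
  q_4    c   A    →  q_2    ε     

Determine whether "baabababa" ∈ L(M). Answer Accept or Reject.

One accepting computation: (q_0, baabababa, Z) ⊢ (q_2, aabababa, AAZ) ⊢ (q_3, abababa, AAAZ) ⊢ (q_3, bababa, AAAZ) ⊢ (q_0, ababa, AAZ) ⊢ (q_3, baba, AAZ) ⊢ (q_0, aba, AZ) ⊢ (q_3, ba, AZ) ⊢ (q_0, a, Z) ⊢ (q_3, ε, ε)
All input consumed and the stack is empty.

Accept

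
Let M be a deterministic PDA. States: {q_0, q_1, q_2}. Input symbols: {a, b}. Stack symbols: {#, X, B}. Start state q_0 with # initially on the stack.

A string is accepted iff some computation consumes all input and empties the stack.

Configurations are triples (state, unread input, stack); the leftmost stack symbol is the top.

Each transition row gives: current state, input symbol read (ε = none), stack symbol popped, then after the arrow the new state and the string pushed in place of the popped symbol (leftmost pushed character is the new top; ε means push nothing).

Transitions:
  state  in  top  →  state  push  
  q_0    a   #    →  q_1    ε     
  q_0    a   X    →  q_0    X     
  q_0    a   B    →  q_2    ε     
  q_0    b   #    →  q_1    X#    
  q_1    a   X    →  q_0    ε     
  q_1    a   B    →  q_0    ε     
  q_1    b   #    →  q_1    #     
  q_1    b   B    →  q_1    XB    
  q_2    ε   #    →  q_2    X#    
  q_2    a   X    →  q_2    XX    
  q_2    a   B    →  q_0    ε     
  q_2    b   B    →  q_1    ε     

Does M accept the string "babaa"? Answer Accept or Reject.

Accept

(q_0, babaa, #) ⊢ (q_1, abaa, X#) ⊢ (q_0, baa, #) ⊢ (q_1, aa, X#) ⊢ (q_0, a, #) ⊢ (q_1, ε, ε)
All input consumed and the stack is empty.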